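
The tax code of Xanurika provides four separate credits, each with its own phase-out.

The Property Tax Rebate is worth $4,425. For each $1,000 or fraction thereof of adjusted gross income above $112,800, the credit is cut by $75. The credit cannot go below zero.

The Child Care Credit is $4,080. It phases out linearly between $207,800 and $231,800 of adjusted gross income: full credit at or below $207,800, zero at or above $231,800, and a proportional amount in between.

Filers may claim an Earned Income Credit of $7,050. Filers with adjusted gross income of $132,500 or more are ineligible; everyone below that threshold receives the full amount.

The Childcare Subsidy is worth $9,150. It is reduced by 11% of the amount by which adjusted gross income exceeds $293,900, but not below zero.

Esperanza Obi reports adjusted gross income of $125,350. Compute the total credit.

$23,730

Property Tax Rebate: income exceeds $112,800 by $12,550, which is 13 full-or-partial $1,000 increments; reduction = 13 × $75 = $975, leaving $3,450.
Child Care Credit: $125,350 is at or below the $207,800 threshold, so the full $4,080 applies.
Earned Income Credit: $125,350 is below the $132,500 cutoff, so the full $7,050 applies.
Childcare Subsidy: $125,350 is at or below the $293,900 threshold, so the full $9,150 applies.
Total: $3,450 + $4,080 + $7,050 + $9,150 = $23,730.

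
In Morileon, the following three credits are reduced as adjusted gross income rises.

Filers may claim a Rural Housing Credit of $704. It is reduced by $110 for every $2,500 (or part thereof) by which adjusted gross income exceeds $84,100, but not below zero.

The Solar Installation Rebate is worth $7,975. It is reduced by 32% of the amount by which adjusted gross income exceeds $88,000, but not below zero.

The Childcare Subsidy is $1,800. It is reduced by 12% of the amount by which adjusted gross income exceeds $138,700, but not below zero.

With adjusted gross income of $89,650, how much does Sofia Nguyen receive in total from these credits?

Rural Housing Credit: income exceeds $84,100 by $5,550, which is 3 full-or-partial $2,500 increments; reduction = 3 × $110 = $330, leaving $374.
Solar Installation Rebate: 32% of the $1,650 excess over $88,000 is $528; credit = $7,975 − $528 = $7,447.
Childcare Subsidy: $89,650 is at or below the $138,700 threshold, so the full $1,800 applies.
Total: $374 + $7,447 + $1,800 = $9,621.

$9,621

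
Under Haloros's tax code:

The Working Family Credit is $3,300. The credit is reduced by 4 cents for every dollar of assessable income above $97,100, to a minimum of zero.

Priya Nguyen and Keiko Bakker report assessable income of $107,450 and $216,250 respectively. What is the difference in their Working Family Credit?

Priya ($107,450): Working Family Credit: 4% of the $10,350 excess over $97,100 is $414; credit = $3,300 − $414 = $2,886.
Keiko ($216,250): Working Family Credit: 4% of the $119,150 excess over $97,100 is $4,766 ≥ base, so the credit is $0.
Difference: |$2,886 − $0| = $2,886.

$2,886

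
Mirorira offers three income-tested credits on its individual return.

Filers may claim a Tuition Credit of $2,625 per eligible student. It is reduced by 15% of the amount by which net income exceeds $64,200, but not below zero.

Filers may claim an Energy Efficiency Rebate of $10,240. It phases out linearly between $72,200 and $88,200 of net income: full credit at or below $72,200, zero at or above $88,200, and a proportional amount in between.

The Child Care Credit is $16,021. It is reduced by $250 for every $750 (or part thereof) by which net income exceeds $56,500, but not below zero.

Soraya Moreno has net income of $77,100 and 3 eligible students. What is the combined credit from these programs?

$22,065

Tuition Credit: base = 3 × $2,625 = $7,875. 15% of the $12,900 excess over $64,200 is $1,935; credit = $7,875 − $1,935 = $5,940.
Energy Efficiency Rebate: $77,100 is $4,900 into a $16,000 phase-out range, leaving 11,100/16,000 of the credit: $10,240 × 11,100/16,000 = $7,104.
Child Care Credit: income exceeds $56,500 by $20,600, which is 28 full-or-partial $750 increments; reduction = 28 × $250 = $7,000, leaving $9,021.
Total: $5,940 + $7,104 + $9,021 = $22,065.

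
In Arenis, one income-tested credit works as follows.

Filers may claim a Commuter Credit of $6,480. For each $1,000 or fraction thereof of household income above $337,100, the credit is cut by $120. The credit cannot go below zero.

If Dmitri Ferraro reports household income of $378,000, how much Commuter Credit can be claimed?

$1,560

Commuter Credit: income exceeds $337,100 by $40,900, which is 41 full-or-partial $1,000 increments; reduction = 41 × $120 = $4,920, leaving $1,560.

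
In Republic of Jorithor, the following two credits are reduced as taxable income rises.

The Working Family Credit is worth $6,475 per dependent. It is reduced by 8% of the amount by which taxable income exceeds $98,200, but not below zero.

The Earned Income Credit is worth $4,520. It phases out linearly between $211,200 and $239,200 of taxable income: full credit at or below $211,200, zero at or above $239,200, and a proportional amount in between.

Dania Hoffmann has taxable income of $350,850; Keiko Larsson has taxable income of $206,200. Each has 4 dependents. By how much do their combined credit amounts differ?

Dania ($350,850): Working Family Credit: base = 4 × $6,475 = $25,900. 8% of the $252,650 excess over $98,200 is $20,212; credit = $25,900 − $20,212 = $5,688. Earned Income Credit: $350,850 is at or above $239,200, so the credit is $0. total $5,688 + $0 = $5,688
Keiko ($206,200): Working Family Credit: base = 4 × $6,475 = $25,900. 8% of the $108,000 excess over $98,200 is $8,640; credit = $25,900 − $8,640 = $17,260. Earned Income Credit: $206,200 is at or below the $211,200 threshold, so the full $4,520 applies. total $17,260 + $4,520 = $21,780
Difference: |$5,688 − $21,780| = $16,092.

$16,092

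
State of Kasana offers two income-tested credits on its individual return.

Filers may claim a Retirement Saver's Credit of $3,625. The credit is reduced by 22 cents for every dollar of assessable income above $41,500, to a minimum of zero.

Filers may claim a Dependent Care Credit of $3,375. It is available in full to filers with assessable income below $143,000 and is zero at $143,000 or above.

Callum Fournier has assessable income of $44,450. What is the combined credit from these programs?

$6,351

Retirement Saver's Credit: 22% of the $2,950 excess over $41,500 is $649; credit = $3,625 − $649 = $2,976.
Dependent Care Credit: $44,450 is below the $143,000 cutoff, so the full $3,375 applies.
Total: $2,976 + $3,375 = $6,351.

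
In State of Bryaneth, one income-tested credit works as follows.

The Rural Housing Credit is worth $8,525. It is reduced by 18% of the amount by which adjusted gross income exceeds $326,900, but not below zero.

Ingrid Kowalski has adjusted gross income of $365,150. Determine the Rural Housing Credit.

Rural Housing Credit: 18% of the $38,250 excess over $326,900 is $6,885; credit = $8,525 − $6,885 = $1,640.

$1,640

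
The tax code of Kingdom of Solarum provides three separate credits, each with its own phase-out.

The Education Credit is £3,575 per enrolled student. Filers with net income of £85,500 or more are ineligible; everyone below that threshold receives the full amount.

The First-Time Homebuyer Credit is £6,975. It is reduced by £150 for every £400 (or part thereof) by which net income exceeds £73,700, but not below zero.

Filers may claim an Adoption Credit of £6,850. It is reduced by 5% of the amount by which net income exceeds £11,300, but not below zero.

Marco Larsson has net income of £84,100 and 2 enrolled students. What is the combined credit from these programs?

£13,435

Education Credit: base = 2 × £3,575 = £7,150. £84,100 is below the £85,500 cutoff, so the full £7,150 applies.
First-Time Homebuyer Credit: income exceeds £73,700 by £10,400, which is 26 full-or-partial £400 increments; reduction = 26 × £150 = £3,900, leaving £3,075.
Adoption Credit: 5% of the £72,800 excess over £11,300 is £3,640; credit = £6,850 − £3,640 = £3,210.
Total: £7,150 + £3,075 + £3,210 = £13,435.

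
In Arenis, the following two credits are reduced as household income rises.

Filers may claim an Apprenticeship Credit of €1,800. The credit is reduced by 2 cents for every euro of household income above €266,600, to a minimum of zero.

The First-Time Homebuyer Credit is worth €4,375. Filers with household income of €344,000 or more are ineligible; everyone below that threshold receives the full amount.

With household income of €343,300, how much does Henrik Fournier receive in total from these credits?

€4,641

Apprenticeship Credit: 2% of the €76,700 excess over €266,600 is €1,534; credit = €1,800 − €1,534 = €266.
First-Time Homebuyer Credit: €343,300 is below the €344,000 cutoff, so the full €4,375 applies.
Total: €266 + €4,375 = €4,641.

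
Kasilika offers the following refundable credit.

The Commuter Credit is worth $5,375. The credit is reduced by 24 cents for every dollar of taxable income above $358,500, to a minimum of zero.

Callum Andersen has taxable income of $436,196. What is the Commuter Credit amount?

$0

Commuter Credit: 24% of the $77,696 excess over $358,500 is $18,647.04 ≥ base, so the credit is $0.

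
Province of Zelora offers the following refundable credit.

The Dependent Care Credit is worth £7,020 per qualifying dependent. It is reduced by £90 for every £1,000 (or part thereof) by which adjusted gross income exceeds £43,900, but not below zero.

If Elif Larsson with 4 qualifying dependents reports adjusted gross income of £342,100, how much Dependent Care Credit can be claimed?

£1,170

Dependent Care Credit: base = 4 × £7,020 = £28,080. income exceeds £43,900 by £298,200, which is 299 full-or-partial £1,000 increments; reduction = 299 × £90 = £26,910, leaving £1,170.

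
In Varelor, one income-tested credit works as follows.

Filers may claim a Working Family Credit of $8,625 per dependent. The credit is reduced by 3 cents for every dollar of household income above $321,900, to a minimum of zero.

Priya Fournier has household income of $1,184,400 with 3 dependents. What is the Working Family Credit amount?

Working Family Credit: base = 3 × $8,625 = $25,875. 3% of the $862,500 excess over $321,900 is $25,875 ≥ base, so the credit is $0.

$0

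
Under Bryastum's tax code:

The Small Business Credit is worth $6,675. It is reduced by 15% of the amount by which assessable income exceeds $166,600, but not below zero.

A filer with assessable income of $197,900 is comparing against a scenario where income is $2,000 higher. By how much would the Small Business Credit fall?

At $197,900 — 15% of the $31,300 excess over $166,600 is $4,695; credit = $6,675 − $4,695 = $1,980.
At $199,900 — 15% of the $33,300 excess over $166,600 is $4,995; credit = $6,675 − $4,995 = $1,680.
Lost: $1,980 − $1,680 = $300.

$300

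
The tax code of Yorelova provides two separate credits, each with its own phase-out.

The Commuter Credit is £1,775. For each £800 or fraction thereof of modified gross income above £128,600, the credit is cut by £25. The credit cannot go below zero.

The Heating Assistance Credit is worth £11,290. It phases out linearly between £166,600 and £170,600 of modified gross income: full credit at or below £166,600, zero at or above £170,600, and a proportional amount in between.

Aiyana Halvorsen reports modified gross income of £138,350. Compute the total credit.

£12,740

Commuter Credit: income exceeds £128,600 by £9,750, which is 13 full-or-partial £800 increments; reduction = 13 × £25 = £325, leaving £1,450.
Heating Assistance Credit: £138,350 is at or below the £166,600 threshold, so the full £11,290 applies.
Total: £1,450 + £11,290 = £12,740.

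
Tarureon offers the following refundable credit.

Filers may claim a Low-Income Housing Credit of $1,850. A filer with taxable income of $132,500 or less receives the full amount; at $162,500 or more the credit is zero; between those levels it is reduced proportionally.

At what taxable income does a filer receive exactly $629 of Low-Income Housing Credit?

$152,300

$629 is 629/1,850 of the full $1,850, so 1,221/1,850 of the $30,000 range has been used: income = $132,500 + $30,000 × 1,221/1,850 = $152,300.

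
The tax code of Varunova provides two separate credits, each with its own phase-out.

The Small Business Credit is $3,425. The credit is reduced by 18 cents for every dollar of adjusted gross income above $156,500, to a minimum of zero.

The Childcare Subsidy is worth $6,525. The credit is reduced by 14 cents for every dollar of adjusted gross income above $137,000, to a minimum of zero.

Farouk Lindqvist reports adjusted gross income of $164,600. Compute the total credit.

$4,628

Small Business Credit: 18% of the $8,100 excess over $156,500 is $1,458; credit = $3,425 − $1,458 = $1,967.
Childcare Subsidy: 14% of the $27,600 excess over $137,000 is $3,864; credit = $6,525 − $3,864 = $2,661.
Total: $1,967 + $2,661 = $4,628.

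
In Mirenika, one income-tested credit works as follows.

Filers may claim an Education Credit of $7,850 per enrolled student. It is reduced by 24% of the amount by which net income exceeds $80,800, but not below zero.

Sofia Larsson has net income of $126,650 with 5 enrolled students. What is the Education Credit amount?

Education Credit: base = 5 × $7,850 = $39,250. 24% of the $45,850 excess over $80,800 is $11,004; credit = $39,250 − $11,004 = $28,246.

$28,246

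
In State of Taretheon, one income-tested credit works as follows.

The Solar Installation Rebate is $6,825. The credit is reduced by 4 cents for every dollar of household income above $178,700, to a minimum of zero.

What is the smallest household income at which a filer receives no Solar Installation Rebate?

The credit falls by 4% of each dollar above $178,700, so it reaches zero when the excess is $6,825 / 4% = $170,625: income = $178,700 + $170,625 = $349,325.

$349,325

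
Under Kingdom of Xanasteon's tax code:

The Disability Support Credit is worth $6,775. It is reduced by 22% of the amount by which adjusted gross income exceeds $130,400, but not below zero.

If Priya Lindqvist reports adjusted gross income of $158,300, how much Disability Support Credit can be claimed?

Disability Support Credit: 22% of the $27,900 excess over $130,400 is $6,138; credit = $6,775 − $6,138 = $637.

$637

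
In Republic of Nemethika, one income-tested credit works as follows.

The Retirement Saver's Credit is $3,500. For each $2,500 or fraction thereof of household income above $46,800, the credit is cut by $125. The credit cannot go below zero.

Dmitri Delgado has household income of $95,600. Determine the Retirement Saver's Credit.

$1,000

Retirement Saver's Credit: income exceeds $46,800 by $48,800, which is 20 full-or-partial $2,500 increments; reduction = 20 × $125 = $2,500, leaving $1,000.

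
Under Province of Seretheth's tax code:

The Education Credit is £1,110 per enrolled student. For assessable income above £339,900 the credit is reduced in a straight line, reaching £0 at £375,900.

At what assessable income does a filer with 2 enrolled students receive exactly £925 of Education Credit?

£360,900

Full credit = 2 × £1,110 = £2,220.
£925 is 925/2,220 of the full £2,220, so 1,295/2,220 of the £36,000 range has been used: income = £339,900 + £36,000 × 1,295/2,220 = £360,900.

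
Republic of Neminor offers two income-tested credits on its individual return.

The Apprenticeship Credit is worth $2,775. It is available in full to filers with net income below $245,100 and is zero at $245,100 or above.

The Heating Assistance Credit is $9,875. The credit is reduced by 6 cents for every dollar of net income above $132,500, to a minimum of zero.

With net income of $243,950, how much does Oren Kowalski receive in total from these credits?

$5,963

Apprenticeship Credit: $243,950 is below the $245,100 cutoff, so the full $2,775 applies.
Heating Assistance Credit: 6% of the $111,450 excess over $132,500 is $6,687; credit = $9,875 − $6,687 = $3,188.
Total: $2,775 + $3,188 = $5,963.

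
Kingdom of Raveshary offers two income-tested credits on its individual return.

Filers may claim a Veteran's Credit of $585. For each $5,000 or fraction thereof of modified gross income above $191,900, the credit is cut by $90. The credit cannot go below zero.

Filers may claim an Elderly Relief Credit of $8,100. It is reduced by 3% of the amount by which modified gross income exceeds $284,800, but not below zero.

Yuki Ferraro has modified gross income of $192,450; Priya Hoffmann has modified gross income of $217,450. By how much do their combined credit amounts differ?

Yuki ($192,450): Veteran's Credit: income exceeds $191,900 by $550, which is 1 full-or-partial $5,000 increment; reduction = 1 × $90 = $90, leaving $495. Elderly Relief Credit: $192,450 is at or below the $284,800 threshold, so the full $8,100 applies. total $495 + $8,100 = $8,595
Priya ($217,450): Veteran's Credit: income exceeds $191,900 by $25,550, which is 6 full-or-partial $5,000 increments; reduction = 6 × $90 = $540, leaving $45. Elderly Relief Credit: $217,450 is at or below the $284,800 threshold, so the full $8,100 applies. total $45 + $8,100 = $8,145
Difference: |$8,595 − $8,145| = $450.

$450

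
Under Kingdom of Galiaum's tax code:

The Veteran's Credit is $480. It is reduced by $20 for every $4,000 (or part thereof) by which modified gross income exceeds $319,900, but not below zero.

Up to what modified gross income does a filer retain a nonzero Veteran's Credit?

After 23 increments the reduction is 23 × $20 = $460, leaving $20; one more increment wipes it out. Increment 23 ends at excess 23 × $4,000 = $92,000, so the highest qualifying income is $319,900 + $92,000 = $411,900.

$411,900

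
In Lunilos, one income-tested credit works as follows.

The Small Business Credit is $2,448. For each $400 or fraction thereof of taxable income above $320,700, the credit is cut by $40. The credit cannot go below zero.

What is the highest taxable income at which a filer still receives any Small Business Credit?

$345,100

After 61 increments the reduction is 61 × $40 = $2,440, leaving $8; one more increment wipes it out. Increment 61 ends at excess 61 × $400 = $24,400, so the highest qualifying income is $320,700 + $24,400 = $345,100.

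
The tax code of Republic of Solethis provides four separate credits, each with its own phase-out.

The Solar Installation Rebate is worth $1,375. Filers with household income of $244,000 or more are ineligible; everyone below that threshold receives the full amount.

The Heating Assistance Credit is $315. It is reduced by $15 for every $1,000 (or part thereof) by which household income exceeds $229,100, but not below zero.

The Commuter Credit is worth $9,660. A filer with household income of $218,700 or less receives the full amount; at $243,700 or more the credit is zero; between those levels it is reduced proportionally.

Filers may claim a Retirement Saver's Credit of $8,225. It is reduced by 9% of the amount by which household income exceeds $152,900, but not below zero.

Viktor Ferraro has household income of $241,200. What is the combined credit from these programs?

Solar Installation Rebate: $241,200 is below the $244,000 cutoff, so the full $1,375 applies.
Heating Assistance Credit: income exceeds $229,100 by $12,100, which is 13 full-or-partial $1,000 increments; reduction = 13 × $15 = $195, leaving $120.
Commuter Credit: $241,200 is $22,500 into a $25,000 phase-out range, leaving 2,500/25,000 of the credit: $9,660 × 2,500/25,000 = $966.
Retirement Saver's Credit: 9% of the $88,300 excess over $152,900 is $7,947; credit = $8,225 − $7,947 = $278.
Total: $1,375 + $120 + $966 + $278 = $2,739.

$2,739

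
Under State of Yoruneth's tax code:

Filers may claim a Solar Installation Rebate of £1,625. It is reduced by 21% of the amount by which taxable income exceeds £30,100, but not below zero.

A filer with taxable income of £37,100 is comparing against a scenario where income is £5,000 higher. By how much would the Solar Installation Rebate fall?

£155

At £37,100 — 21% of the £7,000 excess over £30,100 is £1,470; credit = £1,625 − £1,470 = £155.
At £42,100 — 21% of the £12,000 excess over £30,100 is £2,520 ≥ base, so the credit is £0.
Lost: £155 − £0 = £155.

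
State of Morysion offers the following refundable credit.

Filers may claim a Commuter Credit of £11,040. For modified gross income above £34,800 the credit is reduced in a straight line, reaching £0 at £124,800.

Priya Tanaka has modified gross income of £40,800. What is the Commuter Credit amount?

Commuter Credit: £40,800 is £6,000 into a £90,000 phase-out range, leaving 84,000/90,000 of the credit: £11,040 × 84,000/90,000 = £10,304.

£10,304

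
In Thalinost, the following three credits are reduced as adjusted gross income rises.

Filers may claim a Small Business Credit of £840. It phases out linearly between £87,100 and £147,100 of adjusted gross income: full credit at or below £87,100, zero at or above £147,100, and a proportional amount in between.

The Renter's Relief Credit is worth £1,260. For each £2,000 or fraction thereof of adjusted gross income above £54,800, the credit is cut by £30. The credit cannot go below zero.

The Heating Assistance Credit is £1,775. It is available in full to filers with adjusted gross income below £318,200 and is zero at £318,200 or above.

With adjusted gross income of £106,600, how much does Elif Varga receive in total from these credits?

Small Business Credit: £106,600 is £19,500 into a £60,000 phase-out range, leaving 40,500/60,000 of the credit: £840 × 40,500/60,000 = £567.
Renter's Relief Credit: income exceeds £54,800 by £51,800, which is 26 full-or-partial £2,000 increments; reduction = 26 × £30 = £780, leaving £480.
Heating Assistance Credit: £106,600 is below the £318,200 cutoff, so the full £1,775 applies.
Total: £567 + £480 + £1,775 = £2,822.

£2,822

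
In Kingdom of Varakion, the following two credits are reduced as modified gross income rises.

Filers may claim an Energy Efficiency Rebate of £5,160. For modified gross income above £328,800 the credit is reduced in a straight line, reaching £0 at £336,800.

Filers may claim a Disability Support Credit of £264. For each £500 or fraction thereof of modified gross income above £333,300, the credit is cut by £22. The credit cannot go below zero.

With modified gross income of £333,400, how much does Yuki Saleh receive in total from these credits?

£2,435

Energy Efficiency Rebate: £333,400 is £4,600 into a £8,000 phase-out range, leaving 3,400/8,000 of the credit: £5,160 × 3,400/8,000 = £2,193.
Disability Support Credit: income exceeds £333,300 by £100, which is 1 full-or-partial £500 increment; reduction = 1 × £22 = £22, leaving £242.
Total: £2,193 + £242 = £2,435.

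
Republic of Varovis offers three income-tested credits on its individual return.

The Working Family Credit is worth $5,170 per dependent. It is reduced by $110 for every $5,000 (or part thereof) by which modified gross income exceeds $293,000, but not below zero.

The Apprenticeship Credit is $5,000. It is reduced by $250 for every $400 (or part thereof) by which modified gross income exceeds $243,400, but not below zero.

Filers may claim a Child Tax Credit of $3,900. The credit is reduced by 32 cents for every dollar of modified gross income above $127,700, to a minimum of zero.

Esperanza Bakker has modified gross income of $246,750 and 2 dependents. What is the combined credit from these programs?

$13,090

Working Family Credit: base = 2 × $5,170 = $10,340. $246,750 is at or below the $293,000 threshold, so the full $10,340 applies.
Apprenticeship Credit: income exceeds $243,400 by $3,350, which is 9 full-or-partial $400 increments; reduction = 9 × $250 = $2,250, leaving $2,750.
Child Tax Credit: 32% of the $119,050 excess over $127,700 is $38,096 ≥ base, so the credit is $0.
Total: $10,340 + $2,750 + $0 = $13,090.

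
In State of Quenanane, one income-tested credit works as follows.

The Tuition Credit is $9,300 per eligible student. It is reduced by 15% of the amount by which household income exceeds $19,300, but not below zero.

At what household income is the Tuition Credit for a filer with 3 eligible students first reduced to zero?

Full credit = 3 × $9,300 = $27,900.
The credit falls by 15% of each dollar above $19,300, so it reaches zero when the excess is $27,900 / 15% = $186,000: income = $19,300 + $186,000 = $205,300.

$205,300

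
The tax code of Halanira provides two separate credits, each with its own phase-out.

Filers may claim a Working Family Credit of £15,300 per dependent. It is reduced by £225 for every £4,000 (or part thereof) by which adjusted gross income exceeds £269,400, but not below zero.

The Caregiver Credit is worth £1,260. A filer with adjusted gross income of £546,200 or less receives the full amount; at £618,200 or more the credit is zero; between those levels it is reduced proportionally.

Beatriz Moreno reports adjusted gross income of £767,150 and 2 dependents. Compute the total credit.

Working Family Credit: base = 2 × £15,300 = £30,600. income exceeds £269,400 by £497,750, which is 125 full-or-partial £4,000 increments; reduction = 125 × £225 = £28,125, leaving £2,475.
Caregiver Credit: £767,150 is at or above £618,200, so the credit is £0.
Total: £2,475 + £0 = £2,475.

£2,475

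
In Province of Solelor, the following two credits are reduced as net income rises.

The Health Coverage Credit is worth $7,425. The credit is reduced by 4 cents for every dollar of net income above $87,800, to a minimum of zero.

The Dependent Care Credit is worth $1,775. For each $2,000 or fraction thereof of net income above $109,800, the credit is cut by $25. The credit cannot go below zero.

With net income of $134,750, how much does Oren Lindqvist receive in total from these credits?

$6,997

Health Coverage Credit: 4% of the $46,950 excess over $87,800 is $1,878; credit = $7,425 − $1,878 = $5,547.
Dependent Care Credit: income exceeds $109,800 by $24,950, which is 13 full-or-partial $2,000 increments; reduction = 13 × $25 = $325, leaving $1,450.
Total: $5,547 + $1,450 = $6,997.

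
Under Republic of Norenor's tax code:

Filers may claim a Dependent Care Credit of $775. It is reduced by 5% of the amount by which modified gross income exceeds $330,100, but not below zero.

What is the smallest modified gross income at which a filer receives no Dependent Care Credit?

$345,600

The credit falls by 5% of each dollar above $330,100, so it reaches zero when the excess is $775 / 5% = $15,500: income = $330,100 + $15,500 = $345,600.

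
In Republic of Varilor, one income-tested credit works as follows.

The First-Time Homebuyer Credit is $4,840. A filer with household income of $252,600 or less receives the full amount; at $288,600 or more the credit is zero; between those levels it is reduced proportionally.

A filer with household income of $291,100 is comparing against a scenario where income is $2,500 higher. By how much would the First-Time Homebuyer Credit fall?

$0

At $291,100 — $291,100 is at or above $288,600, so the credit is $0.
At $293,600 — $293,600 is at or above $288,600, so the credit is $0.
Lost: $0 − $0 = $0.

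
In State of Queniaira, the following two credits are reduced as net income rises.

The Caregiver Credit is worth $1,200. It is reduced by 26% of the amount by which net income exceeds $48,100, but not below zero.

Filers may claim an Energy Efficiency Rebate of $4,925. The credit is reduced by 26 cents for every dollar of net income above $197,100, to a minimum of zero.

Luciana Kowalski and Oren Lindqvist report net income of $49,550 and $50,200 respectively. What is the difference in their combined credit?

$169

Luciana ($49,550): Caregiver Credit: 26% of the $1,450 excess over $48,100 is $377; credit = $1,200 − $377 = $823. Energy Efficiency Rebate: $49,550 is at or below the $197,100 threshold, so the full $4,925 applies. total $823 + $4,925 = $5,748
Oren ($50,200): Caregiver Credit: 26% of the $2,100 excess over $48,100 is $546; credit = $1,200 − $546 = $654. Energy Efficiency Rebate: $50,200 is at or below the $197,100 threshold, so the full $4,925 applies. total $654 + $4,925 = $5,579
Difference: |$5,748 − $5,579| = $169.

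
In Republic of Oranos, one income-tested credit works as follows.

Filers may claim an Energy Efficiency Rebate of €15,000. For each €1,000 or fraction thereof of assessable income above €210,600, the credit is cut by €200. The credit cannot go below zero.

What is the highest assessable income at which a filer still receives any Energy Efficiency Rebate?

€284,600

After 74 increments the reduction is 74 × €200 = €14,800, leaving €200; one more increment wipes it out. Increment 74 ends at excess 74 × €1,000 = €74,000, so the highest qualifying income is €210,600 + €74,000 = €284,600.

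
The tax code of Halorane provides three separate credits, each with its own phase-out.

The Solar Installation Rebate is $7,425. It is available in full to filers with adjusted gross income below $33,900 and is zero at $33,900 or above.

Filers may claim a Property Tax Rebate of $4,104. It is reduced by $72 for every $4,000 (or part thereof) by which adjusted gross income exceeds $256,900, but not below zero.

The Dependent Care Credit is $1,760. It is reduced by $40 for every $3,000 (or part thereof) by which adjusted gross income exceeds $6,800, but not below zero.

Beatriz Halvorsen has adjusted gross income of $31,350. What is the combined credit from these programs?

Solar Installation Rebate: $31,350 is below the $33,900 cutoff, so the full $7,425 applies.
Property Tax Rebate: $31,350 is at or below the $256,900 threshold, so the full $4,104 applies.
Dependent Care Credit: income exceeds $6,800 by $24,550, which is 9 full-or-partial $3,000 increments; reduction = 9 × $40 = $360, leaving $1,400.
Total: $7,425 + $4,104 + $1,400 = $12,929.

$12,929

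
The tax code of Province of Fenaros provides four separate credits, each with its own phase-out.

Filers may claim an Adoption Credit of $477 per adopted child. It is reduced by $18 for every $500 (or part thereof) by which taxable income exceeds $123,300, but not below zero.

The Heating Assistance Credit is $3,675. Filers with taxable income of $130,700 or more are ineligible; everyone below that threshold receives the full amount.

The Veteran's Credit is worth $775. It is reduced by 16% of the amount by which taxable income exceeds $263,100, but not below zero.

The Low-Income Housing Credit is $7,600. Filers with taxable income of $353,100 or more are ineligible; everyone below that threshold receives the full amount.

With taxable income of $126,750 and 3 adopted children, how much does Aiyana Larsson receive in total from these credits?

$13,355

Adoption Credit: base = 3 × $477 = $1,431. income exceeds $123,300 by $3,450, which is 7 full-or-partial $500 increments; reduction = 7 × $18 = $126, leaving $1,305.
Heating Assistance Credit: $126,750 is below the $130,700 cutoff, so the full $3,675 applies.
Veteran's Credit: $126,750 is at or below the $263,100 threshold, so the full $775 applies.
Low-Income Housing Credit: $126,750 is below the $353,100 cutoff, so the full $7,600 applies.
Total: $1,305 + $3,675 + $775 + $7,600 = $13,355.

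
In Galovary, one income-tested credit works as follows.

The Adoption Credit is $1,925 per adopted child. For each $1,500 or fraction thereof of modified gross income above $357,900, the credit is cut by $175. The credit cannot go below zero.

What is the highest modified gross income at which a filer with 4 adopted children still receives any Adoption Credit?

Full credit = 4 × $1,925 = $7,700.
After 43 increments the reduction is 43 × $175 = $7,525, leaving $175; one more increment wipes it out. Increment 43 ends at excess 43 × $1,500 = $64,500, so the highest qualifying income is $357,900 + $64,500 = $422,400.

$422,400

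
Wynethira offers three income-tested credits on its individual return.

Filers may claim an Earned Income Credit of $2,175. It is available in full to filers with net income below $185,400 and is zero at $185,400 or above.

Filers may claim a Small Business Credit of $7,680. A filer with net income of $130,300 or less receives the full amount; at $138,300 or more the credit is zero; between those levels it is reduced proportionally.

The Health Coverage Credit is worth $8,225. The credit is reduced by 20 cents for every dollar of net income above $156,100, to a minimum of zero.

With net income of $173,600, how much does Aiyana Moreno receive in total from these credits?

$6,900

Earned Income Credit: $173,600 is below the $185,400 cutoff, so the full $2,175 applies.
Small Business Credit: $173,600 is at or above $138,300, so the credit is $0.
Health Coverage Credit: 20% of the $17,500 excess over $156,100 is $3,500; credit = $8,225 − $3,500 = $4,725.
Total: $2,175 + $0 + $4,725 = $6,900.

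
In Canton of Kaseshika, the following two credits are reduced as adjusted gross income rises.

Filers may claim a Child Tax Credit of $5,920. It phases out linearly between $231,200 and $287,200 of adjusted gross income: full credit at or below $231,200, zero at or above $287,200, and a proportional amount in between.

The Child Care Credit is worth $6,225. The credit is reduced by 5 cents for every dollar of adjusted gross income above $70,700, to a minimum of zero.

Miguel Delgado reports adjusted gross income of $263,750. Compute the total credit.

$2,479

Child Tax Credit: $263,750 is $32,550 into a $56,000 phase-out range, leaving 23,450/56,000 of the credit: $5,920 × 23,450/56,000 = $2,479.
Child Care Credit: 5% of the $193,050 excess over $70,700 is $9,652.50 ≥ base, so the credit is $0.
Total: $2,479 + $0 = $2,479.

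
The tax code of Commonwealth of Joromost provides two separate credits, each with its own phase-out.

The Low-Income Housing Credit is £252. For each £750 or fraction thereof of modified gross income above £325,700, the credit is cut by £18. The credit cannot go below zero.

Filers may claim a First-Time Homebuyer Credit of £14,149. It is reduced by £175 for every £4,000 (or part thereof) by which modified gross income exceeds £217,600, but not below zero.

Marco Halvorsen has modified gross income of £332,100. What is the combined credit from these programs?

£9,164

Low-Income Housing Credit: income exceeds £325,700 by £6,400, which is 9 full-or-partial £750 increments; reduction = 9 × £18 = £162, leaving £90.
First-Time Homebuyer Credit: income exceeds £217,600 by £114,500, which is 29 full-or-partial £4,000 increments; reduction = 29 × £175 = £5,075, leaving £9,074.
Total: £90 + £9,074 = £9,164.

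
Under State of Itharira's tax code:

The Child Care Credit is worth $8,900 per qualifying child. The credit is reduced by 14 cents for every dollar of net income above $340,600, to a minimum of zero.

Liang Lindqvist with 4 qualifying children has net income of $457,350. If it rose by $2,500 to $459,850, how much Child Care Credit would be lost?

At $457,350 — base = 4 × $8,900 = $35,600. 14% of the $116,750 excess over $340,600 is $16,345; credit = $35,600 − $16,345 = $19,255.
At $459,850 — base = 4 × $8,900 = $35,600. 14% of the $119,250 excess over $340,600 is $16,695; credit = $35,600 − $16,695 = $18,905.
Lost: $19,255 − $18,905 = $350.

$350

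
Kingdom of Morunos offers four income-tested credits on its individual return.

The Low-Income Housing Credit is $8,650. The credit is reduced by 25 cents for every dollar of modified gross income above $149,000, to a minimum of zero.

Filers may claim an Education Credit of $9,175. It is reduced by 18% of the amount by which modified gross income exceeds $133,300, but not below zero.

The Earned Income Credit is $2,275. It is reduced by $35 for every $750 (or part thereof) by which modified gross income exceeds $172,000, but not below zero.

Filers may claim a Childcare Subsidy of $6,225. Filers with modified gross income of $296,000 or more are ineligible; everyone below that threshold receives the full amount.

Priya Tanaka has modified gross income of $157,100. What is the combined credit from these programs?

$20,016

Low-Income Housing Credit: 25% of the $8,100 excess over $149,000 is $2,025; credit = $8,650 − $2,025 = $6,625.
Education Credit: 18% of the $23,800 excess over $133,300 is $4,284; credit = $9,175 − $4,284 = $4,891.
Earned Income Credit: $157,100 is at or below the $172,000 threshold, so the full $2,275 applies.
Childcare Subsidy: $157,100 is below the $296,000 cutoff, so the full $6,225 applies.
Total: $6,625 + $4,891 + $2,275 + $6,225 = $20,016.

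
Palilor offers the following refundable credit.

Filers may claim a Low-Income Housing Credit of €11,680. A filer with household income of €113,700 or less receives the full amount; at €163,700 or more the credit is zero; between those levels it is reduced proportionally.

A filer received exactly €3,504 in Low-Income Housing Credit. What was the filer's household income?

€3,504 is 3,504/11,680 of the full €11,680, so 8,176/11,680 of the €50,000 range has been used: income = €113,700 + €50,000 × 8,176/11,680 = €148,700.

€148,700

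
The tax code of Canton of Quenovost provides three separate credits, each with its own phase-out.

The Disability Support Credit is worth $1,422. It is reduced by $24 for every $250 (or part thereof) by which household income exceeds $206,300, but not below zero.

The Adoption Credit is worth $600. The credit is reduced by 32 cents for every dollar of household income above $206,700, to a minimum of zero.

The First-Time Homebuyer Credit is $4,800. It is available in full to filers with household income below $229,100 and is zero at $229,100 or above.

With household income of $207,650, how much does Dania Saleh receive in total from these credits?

$6,374

Disability Support Credit: income exceeds $206,300 by $1,350, which is 6 full-or-partial $250 increments; reduction = 6 × $24 = $144, leaving $1,278.
Adoption Credit: 32% of the $950 excess over $206,700 is $304; credit = $600 − $304 = $296.
First-Time Homebuyer Credit: $207,650 is below the $229,100 cutoff, so the full $4,800 applies.
Total: $1,278 + $296 + $4,800 = $6,374.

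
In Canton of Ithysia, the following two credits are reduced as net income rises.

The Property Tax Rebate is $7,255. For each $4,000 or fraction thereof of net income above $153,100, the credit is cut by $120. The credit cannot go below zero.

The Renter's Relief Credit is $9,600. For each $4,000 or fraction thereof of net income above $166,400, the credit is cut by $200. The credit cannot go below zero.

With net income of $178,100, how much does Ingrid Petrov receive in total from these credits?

Property Tax Rebate: income exceeds $153,100 by $25,000, which is 7 full-or-partial $4,000 increments; reduction = 7 × $120 = $840, leaving $6,415.
Renter's Relief Credit: income exceeds $166,400 by $11,700, which is 3 full-or-partial $4,000 increments; reduction = 3 × $200 = $600, leaving $9,000.
Total: $6,415 + $9,000 = $15,415.

$15,415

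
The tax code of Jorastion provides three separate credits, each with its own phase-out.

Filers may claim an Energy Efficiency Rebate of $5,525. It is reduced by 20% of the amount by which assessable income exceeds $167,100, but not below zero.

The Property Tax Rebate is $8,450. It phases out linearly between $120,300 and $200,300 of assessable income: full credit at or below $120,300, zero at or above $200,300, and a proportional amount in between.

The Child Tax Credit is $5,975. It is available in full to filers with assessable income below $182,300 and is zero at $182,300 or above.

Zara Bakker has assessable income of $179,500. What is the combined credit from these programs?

$11,217

Energy Efficiency Rebate: 20% of the $12,400 excess over $167,100 is $2,480; credit = $5,525 − $2,480 = $3,045.
Property Tax Rebate: $179,500 is $59,200 into a $80,000 phase-out range, leaving 20,800/80,000 of the credit: $8,450 × 20,800/80,000 = $2,197.
Child Tax Credit: $179,500 is below the $182,300 cutoff, so the full $5,975 applies.
Total: $3,045 + $2,197 + $5,975 = $11,217.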